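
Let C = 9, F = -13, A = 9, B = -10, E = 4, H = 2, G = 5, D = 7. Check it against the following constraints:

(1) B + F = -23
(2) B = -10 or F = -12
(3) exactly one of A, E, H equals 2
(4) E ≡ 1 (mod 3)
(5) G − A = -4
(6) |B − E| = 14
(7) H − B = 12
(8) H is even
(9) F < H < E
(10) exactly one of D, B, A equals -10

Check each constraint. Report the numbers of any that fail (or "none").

The assignment satisfies every constraint.

(1) B + F = -10 + (-13) = -23  ✓
(2) B = -10 = -10 (first disjunct)  ✓
(3) A=9, E=4, H=2; 1 of them equals 2  ✓
(4) 4 mod 3 = 1  ✓
(5) G − A = 5 − 9 = -4  ✓
(6) |-10 − 4| = 14  ✓
(7) H − B = 2 − (-10) = 12  ✓
(8) H = 2 is even  ✓
(9) values -13 < 2 < 4  ✓
(10) D=7, B=-10, A=9; 1 of them equals -10  ✓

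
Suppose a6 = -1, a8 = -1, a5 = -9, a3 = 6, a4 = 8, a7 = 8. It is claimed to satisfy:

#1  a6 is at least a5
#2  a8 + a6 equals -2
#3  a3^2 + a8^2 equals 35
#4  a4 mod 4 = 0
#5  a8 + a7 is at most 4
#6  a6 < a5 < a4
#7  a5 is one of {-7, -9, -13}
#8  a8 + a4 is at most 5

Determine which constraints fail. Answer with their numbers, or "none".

#1 a6 = -1, a5 = -9; -1 ≥ -9  ✔
#2 a8 + a6 = -1 + (-1) = -2  ✔
#3 a3^2 + a8^2 = 6^2 + (-1)^2 = 36 + 1 = 37, not 35  ✘
#4 8 mod 4 = 0  ✔
#5 a8 + a7 = -1 + 8 = 7; 7 > 4, bound 4 not met  ✘
#6 values -1, -9, 8; a6 = -1 is not < a5 = -9  ✘
#7 a5 = -9 is in {-7, -9, -13}  ✔
#8 a8 + a4 = -1 + 8 = 7; 7 > 5, bound 5 not met  ✘

The assignment fails constraints 3, 5, 6, and 8.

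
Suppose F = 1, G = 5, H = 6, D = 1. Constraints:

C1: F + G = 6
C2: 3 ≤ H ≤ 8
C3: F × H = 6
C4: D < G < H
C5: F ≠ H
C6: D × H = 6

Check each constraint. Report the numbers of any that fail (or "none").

None — every constraint holds.

C1: F + G = 1 + 5 = 6  OK
C2: H = 6 lies in [3, 8]  OK
C3: F × H = 1 × 6 = 6  OK
C4: values 1 < 5 < 6  OK
C5: F = 1, H = 6; distinct  OK
C6: D × H = 1 × 6 = 6  OK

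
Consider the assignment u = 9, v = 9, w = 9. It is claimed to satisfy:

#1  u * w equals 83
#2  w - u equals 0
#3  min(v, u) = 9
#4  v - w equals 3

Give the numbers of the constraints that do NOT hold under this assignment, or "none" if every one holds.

#1 u * w = 9 * 9 = 81, not 83  fails
#2 w - u = 9 - 9 = 0  holds
#3 min(9, 9) = 9  holds
#4 v - w = 9 - 9 = 0, not 3  fails

No — constraints 1 and 4 are not satisfied.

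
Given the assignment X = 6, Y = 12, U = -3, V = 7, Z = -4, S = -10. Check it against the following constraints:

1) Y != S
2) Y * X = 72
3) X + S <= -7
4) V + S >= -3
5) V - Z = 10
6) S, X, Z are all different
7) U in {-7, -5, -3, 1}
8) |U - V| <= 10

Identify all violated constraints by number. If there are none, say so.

1) Y = 12, S = -10; distinct  ✔
2) Y * X = 12 * 6 = 72  ✔
3) X + S = 6 + (-10) = -4; -4 > -7, bound -7 not met  ✘
4) V + S = 7 + (-10) = -3; -3 ≥ -3  ✔
5) V - Z = 7 - (-4) = 11, not 10  ✘
6) values -10, 6, -4 are pairwise distinct  ✔
7) U = -3 is in {-7, -5, -3, 1}  ✔
8) |-3 - 7| = 10; 10 ≤ 10  ✔

Constraints 3 and 5 do not hold.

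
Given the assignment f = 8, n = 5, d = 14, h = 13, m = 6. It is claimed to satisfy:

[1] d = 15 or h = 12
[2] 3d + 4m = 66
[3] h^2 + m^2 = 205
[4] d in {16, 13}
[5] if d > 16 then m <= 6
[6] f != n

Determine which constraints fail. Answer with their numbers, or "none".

Violated: 1, 4.

[1] d = 14 ≠ 15 and h = 13 ≠ 12; both disjuncts false — fails.
[2] 3d + 4m = 3(14) + 4(6) = 66 — holds.
[3] h^2 + m^2 = 13^2 + 6^2 = 169 + 36 = 205 — holds.
[4] d = 14 is not in {16, 13} — fails.
[5] d = 14, not > 16; antecedent false, conditional vacuously true — holds.
[6] f = 8, n = 5; distinct — holds.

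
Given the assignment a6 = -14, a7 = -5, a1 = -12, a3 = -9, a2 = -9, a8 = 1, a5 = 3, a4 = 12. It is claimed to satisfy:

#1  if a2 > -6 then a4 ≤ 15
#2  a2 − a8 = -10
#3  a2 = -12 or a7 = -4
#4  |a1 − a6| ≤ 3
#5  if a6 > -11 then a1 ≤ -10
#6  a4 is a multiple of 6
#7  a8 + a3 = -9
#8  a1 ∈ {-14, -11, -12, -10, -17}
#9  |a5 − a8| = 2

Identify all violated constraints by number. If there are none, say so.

Violated: 3, 7.

#1 a2 = -9, not > -6; antecedent false, conditional vacuously true  yes
#2 a2 − a8 = -9 − 1 = -10  yes
#3 a2 = -9 ≠ -12 and a7 = -5 ≠ -4; both disjuncts false  no
#4 |-12 − (-14)| = 2; 2 ≤ 3  yes
#5 a6 = -14, not > -11; antecedent false, conditional vacuously true  yes
#6 12 / 6 = 2, so 6 divides 12  yes
#7 a8 + a3 = 1 + (-9) = -8, not -9  no
#8 a1 = -12 is in {-14, -11, -12, -10, -17}  yes
#9 |3 − 1| = 2  yes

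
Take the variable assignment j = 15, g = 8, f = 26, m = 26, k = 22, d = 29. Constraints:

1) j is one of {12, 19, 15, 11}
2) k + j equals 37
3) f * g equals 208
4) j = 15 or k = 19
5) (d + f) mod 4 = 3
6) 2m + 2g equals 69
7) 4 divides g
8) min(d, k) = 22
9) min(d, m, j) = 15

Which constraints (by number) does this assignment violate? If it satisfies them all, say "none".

1) j = 15 is in {12, 19, 15, 11}  ✔
2) k + j = 22 + 15 = 37  ✔
3) f * g = 26 * 8 = 208  ✔
4) j = 15 = 15 (first disjunct)  ✔
5) d + f = 55; 55 mod 4 = 3  ✔
6) 2m + 2g = 2(26) + 2(8) = 68, not 69  ✘
7) 8 / 4 = 2, so 4 divides 8  ✔
8) min(29, 22) = 22  ✔
9) min(29, 26, 15) = 15  ✔

The assignment fails constraint 6.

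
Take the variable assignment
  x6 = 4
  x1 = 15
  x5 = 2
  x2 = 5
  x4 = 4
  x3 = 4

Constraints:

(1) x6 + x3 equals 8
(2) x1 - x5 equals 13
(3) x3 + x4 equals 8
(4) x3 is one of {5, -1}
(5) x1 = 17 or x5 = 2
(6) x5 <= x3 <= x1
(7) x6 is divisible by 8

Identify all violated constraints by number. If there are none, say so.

(1) x6 + x3 = 4 + 4 = 8 — holds.
(2) x1 - x5 = 15 - 2 = 13 — holds.
(3) x3 + x4 = 4 + 4 = 8 — holds.
(4) x3 = 4 is not in {5, -1} — fails.
(5) x1 = 15 ≠ 17, but x5 = 2 = 2 (second disjunct) — holds.
(6) values 2 <= 4 <= 15 — holds.
(7) 4 = 8*0 + 4, so 8 does not divide 4 — fails.

Violated: 4 and 7.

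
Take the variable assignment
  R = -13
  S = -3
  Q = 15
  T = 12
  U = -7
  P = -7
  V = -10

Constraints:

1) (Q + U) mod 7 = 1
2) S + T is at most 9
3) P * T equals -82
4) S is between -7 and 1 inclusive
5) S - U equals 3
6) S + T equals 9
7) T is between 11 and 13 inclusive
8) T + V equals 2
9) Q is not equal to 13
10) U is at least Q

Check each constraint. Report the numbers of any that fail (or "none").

Violated: 3, 5, and 10.

1) Q + U = 8; 8 mod 7 = 1 — holds.
2) S + T = -3 + 12 = 9; 9 ≤ 9 — holds.
3) P * T = -7 * 12 = -84, not -82 — does not hold.
4) S = -3 lies in [-7, 1] — holds.
5) S - U = -3 - (-7) = 4, not 3 — does not hold.
6) S + T = -3 + 12 = 9 — holds.
7) T = 12 lies in [11, 13] — holds.
8) T + V = 12 + (-10) = 2 — holds.
9) Q = 15, and 15 ≠ 13 — holds.
10) U = -7, Q = 15; -7 < 15 (want ≥) — does not hold.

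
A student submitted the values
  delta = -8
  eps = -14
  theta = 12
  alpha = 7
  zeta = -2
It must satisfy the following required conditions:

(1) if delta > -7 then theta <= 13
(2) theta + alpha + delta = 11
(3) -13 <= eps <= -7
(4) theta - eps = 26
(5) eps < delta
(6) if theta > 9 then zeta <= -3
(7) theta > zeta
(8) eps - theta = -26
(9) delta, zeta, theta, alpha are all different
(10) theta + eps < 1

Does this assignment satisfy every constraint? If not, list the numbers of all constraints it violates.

Constraints 3 and 6 are violated.

(1) delta = -8, not > -7; antecedent false, conditional vacuously true — holds.
(2) theta + alpha + delta = 12 + 7 + (-8) = 11 — holds.
(3) eps = -14 is outside [-13, -7] — does not hold.
(4) theta - eps = 12 - (-14) = 26 — holds.
(5) eps = -14, delta = -8; -14 < -8 — holds.
(6) theta = 12 > 9, so we need zeta ≤ -3; but zeta = -2 > -3 — does not hold.
(7) theta = 12, zeta = -2; 12 > -2 — holds.
(8) eps - theta = -14 - 12 = -26 — holds.
(9) values -8, -2, 12, 7 are pairwise distinct — holds.
(10) theta + eps = 12 + (-14) = -2; -2 < 1 — holds.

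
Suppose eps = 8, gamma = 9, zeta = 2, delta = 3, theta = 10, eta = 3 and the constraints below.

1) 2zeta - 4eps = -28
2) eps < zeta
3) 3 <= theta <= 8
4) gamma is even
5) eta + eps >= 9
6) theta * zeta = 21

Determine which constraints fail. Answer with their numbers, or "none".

1) 2zeta - 4eps = 2(2) - 4(8) = -28 — OK.
2) eps = 8, zeta = 2; 8 ≥ 2 (want <) — violated.
3) theta = 10 is outside [3, 8] — violated.
4) gamma = 9 is odd — violated.
5) eta + eps = 3 + 8 = 11; 11 ≥ 9 — OK.
6) theta * zeta = 10 * 2 = 20, not 21 — violated.

Constraints 2, 3, 4, and 6 are violated.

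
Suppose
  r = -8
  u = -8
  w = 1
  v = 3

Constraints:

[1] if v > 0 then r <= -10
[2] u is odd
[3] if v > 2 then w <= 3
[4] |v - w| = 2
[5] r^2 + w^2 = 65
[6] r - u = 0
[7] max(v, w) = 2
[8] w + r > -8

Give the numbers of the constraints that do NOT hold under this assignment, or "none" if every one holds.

[1] v = 3 > 0, so we need r ≤ -10; but r = -8 > -10  FAIL
[2] u = -8 is even  FAIL
[3] v = 3 > 2, so we need w ≤ 3; w = 1 ≤ 3  OK
[4] |3 - 1| = 2  OK
[5] r^2 + w^2 = (-8)^2 + 1^2 = 64 + 1 = 65  OK
[6] r - u = -8 - (-8) = 0  OK
[7] max(3, 1) = 3, not 2  FAIL
[8] w + r = 1 + (-8) = -7; -7 > -8  OK

Constraints 1, 2, 7 do not hold.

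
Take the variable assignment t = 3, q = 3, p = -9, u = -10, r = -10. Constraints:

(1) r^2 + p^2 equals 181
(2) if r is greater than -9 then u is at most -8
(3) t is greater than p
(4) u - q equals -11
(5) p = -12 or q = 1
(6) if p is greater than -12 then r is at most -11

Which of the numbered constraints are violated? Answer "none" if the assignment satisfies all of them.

The assignment fails constraints 4, 5, 6.

(1) r^2 + p^2 = (-10)^2 + (-9)^2 = 100 + 81 = 181  ✔
(2) r = -10, not > -9; antecedent false, conditional vacuously true  ✔
(3) t = 3, p = -9; 3 > -9  ✔
(4) u - q = -10 - 3 = -13, not -11  ✘
(5) p = -9 ≠ -12 and q = 3 ≠ 1; both disjuncts false  ✘
(6) p = -9 > -12, so we need r ≤ -11; but r = -10 > -11  ✘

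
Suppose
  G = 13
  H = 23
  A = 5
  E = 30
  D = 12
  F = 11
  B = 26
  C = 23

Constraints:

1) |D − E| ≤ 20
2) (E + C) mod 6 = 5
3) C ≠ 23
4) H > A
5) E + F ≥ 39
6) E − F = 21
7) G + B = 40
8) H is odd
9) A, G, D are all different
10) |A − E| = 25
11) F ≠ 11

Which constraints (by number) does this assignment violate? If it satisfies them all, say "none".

1) |12 − 30| = 18; 18 ≤ 20 — holds.
2) E + C = 53; 53 mod 6 = 5 — holds.
3) C = 23, but 23 is required to differ — fails.
4) H = 23, A = 5; 23 > 5 — holds.
5) E + F = 30 + 11 = 41; 41 ≥ 39 — holds.
6) E − F = 30 − 11 = 19, not 21 — fails.
7) G + B = 13 + 26 = 39, not 40 — fails.
8) H = 23 is odd — holds.
9) values 5, 13, 12 are pairwise distinct — holds.
10) |5 − 30| = 25 — holds.
11) F = 11, but 11 is required to differ — fails.

Constraints 3, 6, 7, 11 do not hold.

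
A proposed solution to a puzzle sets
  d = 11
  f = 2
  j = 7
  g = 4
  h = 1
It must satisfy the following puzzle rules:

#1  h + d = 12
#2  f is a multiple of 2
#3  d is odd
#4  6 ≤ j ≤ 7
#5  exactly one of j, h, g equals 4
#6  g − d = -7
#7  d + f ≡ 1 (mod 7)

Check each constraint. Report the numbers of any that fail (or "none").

#1 h + d = 1 + 11 = 12  OK
#2 2 / 2 = 1, so 2 divides 2  OK
#3 d = 11 is odd  OK
#4 j = 7 lies in [6, 7]  OK
#5 j=7, h=1, g=4; 1 of them equals 4  OK
#6 g − d = 4 − 11 = -7  OK
#7 d + f = 13; 13 mod 7 = 6, not 1  FAIL

Violated: 7.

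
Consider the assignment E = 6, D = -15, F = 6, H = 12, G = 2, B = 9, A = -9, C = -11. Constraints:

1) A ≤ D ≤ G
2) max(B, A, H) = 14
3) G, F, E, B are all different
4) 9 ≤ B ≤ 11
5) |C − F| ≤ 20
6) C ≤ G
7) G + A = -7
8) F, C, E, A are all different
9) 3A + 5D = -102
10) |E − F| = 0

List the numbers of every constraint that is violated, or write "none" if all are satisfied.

1) values -9, -15, 2; A = -9 is not ≤ D = -15 — does not hold.
2) max(9, -9, 12) = 12, not 14 — does not hold.
3) F = E = 6, not all different — does not hold.
4) B = 9 lies in [9, 11] — holds.
5) |-11 − 6| = 17; 17 ≤ 20 — holds.
6) C = -11, G = 2; -11 ≤ 2 — holds.
7) G + A = 2 + (-9) = -7 — holds.
8) F = E = 6, not all different — does not hold.
9) 3A + 5D = 3(-9) + 5(-15) = -102 — holds.
10) |6 − 6| = 0 — holds.

Constraints 1, 2, 3, 8 are violated.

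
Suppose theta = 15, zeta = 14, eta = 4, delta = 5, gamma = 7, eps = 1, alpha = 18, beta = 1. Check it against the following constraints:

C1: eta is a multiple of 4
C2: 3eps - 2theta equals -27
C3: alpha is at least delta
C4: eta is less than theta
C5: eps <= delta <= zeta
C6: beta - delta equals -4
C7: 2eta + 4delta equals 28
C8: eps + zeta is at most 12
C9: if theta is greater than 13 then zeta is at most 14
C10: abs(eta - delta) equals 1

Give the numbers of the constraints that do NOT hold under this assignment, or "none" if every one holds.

Constraint 8 does not hold.

C1: 4 / 4 = 1, so 4 divides 4  holds
C2: 3eps - 2theta = 3(1) - 2(15) = -27  holds
C3: alpha = 18, delta = 5; 18 ≥ 5  holds
C4: eta = 4, theta = 15; 4 < 15  holds
C5: values 1 <= 5 <= 14  holds
C6: beta - delta = 1 - 5 = -4  holds
C7: 2eta + 4delta = 2(4) + 4(5) = 28  holds
C8: eps + zeta = 1 + 14 = 15; 15 > 12, bound 12 not met  fails
C9: theta = 15 > 13, so we need zeta ≤ 14; zeta = 14 ≤ 14  holds
C10: abs(4 - 5) = 1  holds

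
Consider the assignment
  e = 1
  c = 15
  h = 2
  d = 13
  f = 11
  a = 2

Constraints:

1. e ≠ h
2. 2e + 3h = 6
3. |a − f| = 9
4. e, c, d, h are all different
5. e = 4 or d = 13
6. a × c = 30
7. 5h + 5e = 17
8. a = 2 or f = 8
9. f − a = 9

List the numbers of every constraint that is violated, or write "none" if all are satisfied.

1. e = 1, h = 2; distinct — holds.
2. 2e + 3h = 2(1) + 3(2) = 8, not 6 — does not hold.
3. |2 − 11| = 9 — holds.
4. values 1, 15, 13, 2 are pairwise distinct — holds.
5. e = 1 ≠ 4, but d = 13 = 13 (second disjunct) — holds.
6. a × c = 2 × 15 = 30 — holds.
7. 5h + 5e = 5(2) + 5(1) = 15, not 17 — does not hold.
8. a = 2 = 2 (first disjunct) — holds.
9. f − a = 11 − 2 = 9 — holds.

Constraints 2 and 7 do not hold.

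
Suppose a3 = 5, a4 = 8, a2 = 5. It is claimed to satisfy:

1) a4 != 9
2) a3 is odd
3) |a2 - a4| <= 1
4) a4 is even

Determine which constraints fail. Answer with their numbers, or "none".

1) a4 = 8, and 8 ≠ 9 — holds.
2) a3 = 5 is odd — holds.
3) |5 - 8| = 3; 3 > 1, exceeds bound 1 — does not hold.
4) a4 = 8 is even — holds.

Violated: 3.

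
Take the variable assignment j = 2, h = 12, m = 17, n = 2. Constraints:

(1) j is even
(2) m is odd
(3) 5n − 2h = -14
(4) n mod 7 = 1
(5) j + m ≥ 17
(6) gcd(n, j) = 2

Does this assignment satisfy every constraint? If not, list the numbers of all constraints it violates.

(1) j = 2 is even — satisfied.
(2) m = 17 is odd — satisfied.
(3) 5n − 2h = 5(2) − 2(12) = -14 — satisfied.
(4) 2 mod 7 = 2, not 1 — violated.
(5) j + m = 2 + 17 = 19; 19 ≥ 17 — satisfied.
(6) gcd(2, 2) = 2 — satisfied.

Violated: 4.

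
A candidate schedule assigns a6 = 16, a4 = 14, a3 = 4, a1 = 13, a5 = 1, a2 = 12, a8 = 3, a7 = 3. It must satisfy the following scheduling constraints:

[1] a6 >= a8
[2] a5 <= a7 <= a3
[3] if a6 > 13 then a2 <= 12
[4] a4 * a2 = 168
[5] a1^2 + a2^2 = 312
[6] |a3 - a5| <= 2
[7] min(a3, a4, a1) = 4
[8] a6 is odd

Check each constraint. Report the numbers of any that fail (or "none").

[1] a6 = 16, a8 = 3; 16 ≥ 3  ✔
[2] values 1 <= 3 <= 4  ✔
[3] a6 = 16 > 13, so we need a2 ≤ 12; a2 = 12 ≤ 12  ✔
[4] a4 * a2 = 14 * 12 = 168  ✔
[5] a1^2 + a2^2 = 13^2 + 12^2 = 169 + 144 = 313, not 312  ✘
[6] |4 - 1| = 3; 3 > 2, exceeds bound 2  ✘
[7] min(4, 14, 13) = 4  ✔
[8] a6 = 16 is even  ✘

Constraints 5, 6, 8 are violated.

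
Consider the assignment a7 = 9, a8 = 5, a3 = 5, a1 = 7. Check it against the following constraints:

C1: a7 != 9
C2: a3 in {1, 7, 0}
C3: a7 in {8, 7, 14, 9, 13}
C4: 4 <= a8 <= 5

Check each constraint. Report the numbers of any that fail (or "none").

No — constraints 1, 2 are not satisfied.

C1: a7 = 9, but 9 is required to differ — violated.
C2: a3 = 5 is not in {1, 7, 0} — violated.
C3: a7 = 9 is in {8, 7, 14, 9, 13} — satisfied.
C4: a8 = 5 lies in [4, 5] — satisfied.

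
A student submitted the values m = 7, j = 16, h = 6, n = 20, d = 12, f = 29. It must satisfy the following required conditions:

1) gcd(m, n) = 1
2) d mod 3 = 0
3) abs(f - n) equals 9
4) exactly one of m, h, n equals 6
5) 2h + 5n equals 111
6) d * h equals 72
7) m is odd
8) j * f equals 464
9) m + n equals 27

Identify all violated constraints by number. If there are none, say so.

The assignment fails constraint 5.

1) gcd(7, 20) = 1  ✓
2) 12 mod 3 = 0  ✓
3) abs(29 - 20) = 9  ✓
4) m=7, h=6, n=20; 1 of them equals 6  ✓
5) 2h + 5n = 2(6) + 5(20) = 112, not 111  ✗
6) d * h = 12 * 6 = 72  ✓
7) m = 7 is odd  ✓
8) j * f = 16 * 29 = 464  ✓
9) m + n = 7 + 20 = 27  ✓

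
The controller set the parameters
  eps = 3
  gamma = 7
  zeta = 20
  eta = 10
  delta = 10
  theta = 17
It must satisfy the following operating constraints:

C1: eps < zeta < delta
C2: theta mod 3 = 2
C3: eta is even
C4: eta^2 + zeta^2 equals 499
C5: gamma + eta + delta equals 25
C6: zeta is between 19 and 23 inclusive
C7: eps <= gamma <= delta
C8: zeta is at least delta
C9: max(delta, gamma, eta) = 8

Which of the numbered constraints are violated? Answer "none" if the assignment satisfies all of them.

No — constraints 1, 4, 5, and 9 are not satisfied.

C1: values 3, 20, 10; zeta = 20 is not < delta = 10 — violated.
C2: 17 mod 3 = 2 — satisfied.
C3: eta = 10 is even — satisfied.
C4: eta^2 + zeta^2 = 10^2 + 20^2 = 100 + 400 = 500, not 499 — violated.
C5: gamma + eta + delta = 7 + 10 + 10 = 27, not 25 — violated.
C6: zeta = 20 lies in [19, 23] — satisfied.
C7: values 3 <= 7 <= 10 — satisfied.
C8: zeta = 20, delta = 10; 20 ≥ 10 — satisfied.
C9: max(10, 7, 10) = 10, not 8 — violated.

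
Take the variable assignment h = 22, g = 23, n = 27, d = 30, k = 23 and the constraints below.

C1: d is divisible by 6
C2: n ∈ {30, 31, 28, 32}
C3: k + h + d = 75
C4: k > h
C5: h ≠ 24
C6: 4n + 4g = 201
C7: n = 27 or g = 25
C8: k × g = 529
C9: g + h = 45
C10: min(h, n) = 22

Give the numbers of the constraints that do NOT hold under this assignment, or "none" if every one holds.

C1: 30 / 6 = 5, so 6 divides 30  ✔
C2: n = 27 is not in {30, 31, 28, 32}  ✘
C3: k + h + d = 23 + 22 + 30 = 75  ✔
C4: k = 23, h = 22; 23 > 22  ✔
C5: h = 22, and 22 ≠ 24  ✔
C6: 4n + 4g = 4(27) + 4(23) = 200, not 201  ✘
C7: n = 27 = 27 (first disjunct)  ✔
C8: k × g = 23 × 23 = 529  ✔
C9: g + h = 23 + 22 = 45  ✔
C10: min(22, 27) = 22  ✔

Constraints 2 and 6 do not hold.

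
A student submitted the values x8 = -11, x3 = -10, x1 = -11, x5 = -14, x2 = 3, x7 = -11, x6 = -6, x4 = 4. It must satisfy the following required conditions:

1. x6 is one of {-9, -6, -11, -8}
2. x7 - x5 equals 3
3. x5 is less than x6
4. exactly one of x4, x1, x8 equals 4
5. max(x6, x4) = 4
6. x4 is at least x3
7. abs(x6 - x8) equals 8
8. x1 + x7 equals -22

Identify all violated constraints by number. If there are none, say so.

1. x6 = -6 is in {-9, -6, -11, -8}  ✓
2. x7 - x5 = -11 - (-14) = 3  ✓
3. x5 = -14, x6 = -6; -14 < -6  ✓
4. x4=4, x1=-11, x8=-11; 1 of them equals 4  ✓
5. max(-6, 4) = 4  ✓
6. x4 = 4, x3 = -10; 4 ≥ -10  ✓
7. abs(-6 - (-11)) = 5, not 8  ✗
8. x1 + x7 = -11 + (-11) = -22  ✓

No — constraint 7 is not satisfied.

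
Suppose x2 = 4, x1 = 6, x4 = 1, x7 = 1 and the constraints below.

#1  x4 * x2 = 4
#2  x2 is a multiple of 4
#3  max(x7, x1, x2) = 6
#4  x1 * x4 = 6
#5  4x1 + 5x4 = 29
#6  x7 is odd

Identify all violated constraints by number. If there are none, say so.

No violations.

#1 x4 * x2 = 1 * 4 = 4  ✔
#2 4 / 4 = 1, so 4 divides 4  ✔
#3 max(1, 6, 4) = 6  ✔
#4 x1 * x4 = 6 * 1 = 6  ✔
#5 4x1 + 5x4 = 4(6) + 5(1) = 29  ✔
#6 x7 = 1 is odd  ✔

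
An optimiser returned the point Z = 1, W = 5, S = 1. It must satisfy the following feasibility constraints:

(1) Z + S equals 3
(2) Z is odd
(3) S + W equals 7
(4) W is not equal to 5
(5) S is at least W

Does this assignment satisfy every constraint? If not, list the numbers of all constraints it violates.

No — constraints 1, 3, 4, and 5 are not satisfied.

(1) Z + S = 1 + 1 = 2, not 3 — violated.
(2) Z = 1 is odd — OK.
(3) S + W = 1 + 5 = 6, not 7 — violated.
(4) W = 5, but 5 is required to differ — violated.
(5) S = 1, W = 5; 1 < 5 (want ≥) — violated.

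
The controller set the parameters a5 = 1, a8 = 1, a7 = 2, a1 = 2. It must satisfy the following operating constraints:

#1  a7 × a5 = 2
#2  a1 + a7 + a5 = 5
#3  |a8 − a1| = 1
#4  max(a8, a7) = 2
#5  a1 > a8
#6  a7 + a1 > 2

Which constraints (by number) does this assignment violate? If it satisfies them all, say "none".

No violations.

#1 a7 × a5 = 2 × 1 = 2 — OK.
#2 a1 + a7 + a5 = 2 + 2 + 1 = 5 — OK.
#3 |1 − 2| = 1 — OK.
#4 max(1, 2) = 2 — OK.
#5 a1 = 2, a8 = 1; 2 > 1 — OK.
#6 a7 + a1 = 2 + 2 = 4; 4 > 2 — OK.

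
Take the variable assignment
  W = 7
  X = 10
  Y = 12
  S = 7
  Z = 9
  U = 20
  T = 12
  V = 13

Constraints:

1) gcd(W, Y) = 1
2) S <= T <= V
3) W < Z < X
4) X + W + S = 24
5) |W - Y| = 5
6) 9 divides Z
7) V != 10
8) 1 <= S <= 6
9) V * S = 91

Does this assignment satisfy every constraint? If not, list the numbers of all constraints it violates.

1) gcd(7, 12) = 1  ✓
2) values 7 <= 12 <= 13  ✓
3) values 7 < 9 < 10  ✓
4) X + W + S = 10 + 7 + 7 = 24  ✓
5) |7 - 12| = 5  ✓
6) 9 / 9 = 1, so 9 divides 9  ✓
7) V = 13, and 13 ≠ 10  ✓
8) S = 7 is outside [1, 6]  ✗
9) V * S = 13 * 7 = 91  ✓

No — constraint 8 is not satisfied.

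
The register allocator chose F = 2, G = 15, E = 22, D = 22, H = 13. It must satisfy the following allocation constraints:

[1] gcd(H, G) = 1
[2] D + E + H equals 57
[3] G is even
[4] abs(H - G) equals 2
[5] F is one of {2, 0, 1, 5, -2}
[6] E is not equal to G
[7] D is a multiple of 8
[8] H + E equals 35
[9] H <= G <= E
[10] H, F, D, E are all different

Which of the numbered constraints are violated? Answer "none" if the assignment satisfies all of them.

Constraints 3, 7, and 10 are violated.

[1] gcd(13, 15) = 1 — holds.
[2] D + E + H = 22 + 22 + 13 = 57 — holds.
[3] G = 15 is odd — does not hold.
[4] abs(13 - 15) = 2 — holds.
[5] F = 2 is in {2, 0, 1, 5, -2} — holds.
[6] E = 22, G = 15; distinct — holds.
[7] 22 = 8*2 + 6, so 8 does not divide 22 — does not hold.
[8] H + E = 13 + 22 = 35 — holds.
[9] values 13 <= 15 <= 22 — holds.
[10] D = E = 22, not all different — does not hold.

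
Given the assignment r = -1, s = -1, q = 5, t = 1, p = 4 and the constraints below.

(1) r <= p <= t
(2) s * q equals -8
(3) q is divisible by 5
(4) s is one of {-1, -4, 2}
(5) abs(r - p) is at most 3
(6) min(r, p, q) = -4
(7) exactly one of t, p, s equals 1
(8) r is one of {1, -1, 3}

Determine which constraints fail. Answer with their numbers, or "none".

Constraints 1, 2, 5, and 6 do not hold.

(1) values -1, 4, 1; p = 4 is not <= t = 1  no
(2) s * q = -1 * 5 = -5, not -8  no
(3) 5 / 5 = 1, so 5 divides 5  yes
(4) s = -1 is in {-1, -4, 2}  yes
(5) abs(-1 - 4) = 5; 5 > 3, exceeds bound 3  no
(6) min(-1, 4, 5) = -1, not -4  no
(7) t=1, p=4, s=-1; 1 of them equals 1  yes
(8) r = -1 is in {1, -1, 3}  yes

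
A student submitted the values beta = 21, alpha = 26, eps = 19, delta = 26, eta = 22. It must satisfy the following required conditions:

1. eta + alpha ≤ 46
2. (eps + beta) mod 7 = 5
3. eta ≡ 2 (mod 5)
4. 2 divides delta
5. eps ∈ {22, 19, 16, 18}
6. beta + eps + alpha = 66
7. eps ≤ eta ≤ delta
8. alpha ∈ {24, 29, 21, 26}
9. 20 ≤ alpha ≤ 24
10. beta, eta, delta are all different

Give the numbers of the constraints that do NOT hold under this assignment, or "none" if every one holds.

1. eta + alpha = 22 + 26 = 48; 48 > 46, bound 46 not met — fails.
2. eps + beta = 40; 40 mod 7 = 5 — holds.
3. 22 mod 5 = 2 — holds.
4. 26 / 2 = 13, so 2 divides 26 — holds.
5. eps = 19 is in {22, 19, 16, 18} — holds.
6. beta + eps + alpha = 21 + 19 + 26 = 66 — holds.
7. values 19 ≤ 22 ≤ 26 — holds.
8. alpha = 26 is in {24, 29, 21, 26} — holds.
9. alpha = 26 is outside [20, 24] — fails.
10. values 21, 22, 26 are pairwise distinct — holds.

Violated: 1, 9.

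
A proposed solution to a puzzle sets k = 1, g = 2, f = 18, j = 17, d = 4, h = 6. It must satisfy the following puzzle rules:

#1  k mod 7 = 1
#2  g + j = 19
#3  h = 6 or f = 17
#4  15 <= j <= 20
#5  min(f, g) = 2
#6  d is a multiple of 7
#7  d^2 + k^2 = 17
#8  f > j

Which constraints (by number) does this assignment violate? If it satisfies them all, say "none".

The assignment fails constraint 6.

#1 1 mod 7 = 1 — holds.
#2 g + j = 2 + 17 = 19 — holds.
#3 h = 6 = 6 (first disjunct) — holds.
#4 j = 17 lies in [15, 20] — holds.
#5 min(18, 2) = 2 — holds.
#6 4 = 7*0 + 4, so 7 does not divide 4 — fails.
#7 d^2 + k^2 = 4^2 + 1^2 = 16 + 1 = 17 — holds.
#8 f = 18, j = 17; 18 > 17 — holds.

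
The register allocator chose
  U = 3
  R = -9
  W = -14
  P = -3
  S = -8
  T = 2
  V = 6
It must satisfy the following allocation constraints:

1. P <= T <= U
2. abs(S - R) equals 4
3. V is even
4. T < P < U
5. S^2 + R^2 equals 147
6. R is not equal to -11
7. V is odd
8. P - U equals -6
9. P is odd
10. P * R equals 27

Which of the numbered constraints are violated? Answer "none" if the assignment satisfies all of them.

1. values -3 <= 2 <= 3 — holds.
2. abs(-8 - (-9)) = 1, not 4 — fails.
3. V = 6 is even — holds.
4. values 2, -3, 3; T = 2 is not < P = -3 — fails.
5. S^2 + R^2 = (-8)^2 + (-9)^2 = 64 + 81 = 145, not 147 — fails.
6. R = -9, and -9 ≠ -11 — holds.
7. V = 6 is even — fails.
8. P - U = -3 - 3 = -6 — holds.
9. P = -3 is odd — holds.
10. P * R = -3 * (-9) = 27 — holds.

Constraints 2, 4, 5, and 7 do not hold.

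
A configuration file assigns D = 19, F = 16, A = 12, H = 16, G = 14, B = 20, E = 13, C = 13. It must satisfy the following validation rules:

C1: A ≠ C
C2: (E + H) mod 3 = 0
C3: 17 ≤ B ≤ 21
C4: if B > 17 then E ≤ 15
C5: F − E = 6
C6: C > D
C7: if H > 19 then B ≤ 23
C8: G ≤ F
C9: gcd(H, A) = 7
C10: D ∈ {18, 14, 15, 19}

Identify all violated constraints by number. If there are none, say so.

C1: A = 12, C = 13; distinct  ✓
C2: E + H = 29; 29 mod 3 = 2, not 0  ✗
C3: B = 20 lies in [17, 21]  ✓
C4: B = 20 > 17, so we need E ≤ 15; E = 13 ≤ 15  ✓
C5: F − E = 16 − 13 = 3, not 6  ✗
C6: C = 13, D = 19; 13 ≤ 19 (want >)  ✗
C7: H = 16, not > 19; antecedent false, conditional vacuously true  ✓
C8: G = 14, F = 16; 14 ≤ 16  ✓
C9: gcd(16, 12) = 4, not 7  ✗
C10: D = 19 is in {18, 14, 15, 19}  ✓

Constraints 2, 5, 6, 9 are violated.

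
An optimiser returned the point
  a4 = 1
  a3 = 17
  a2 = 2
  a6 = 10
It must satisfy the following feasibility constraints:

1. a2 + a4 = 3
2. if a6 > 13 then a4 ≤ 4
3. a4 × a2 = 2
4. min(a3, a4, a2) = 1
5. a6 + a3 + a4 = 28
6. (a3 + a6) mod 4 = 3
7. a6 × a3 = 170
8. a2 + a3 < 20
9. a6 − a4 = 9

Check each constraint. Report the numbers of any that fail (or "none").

1. a2 + a4 = 2 + 1 = 3 — holds.
2. a6 = 10, not > 13; antecedent false, conditional vacuously true — holds.
3. a4 × a2 = 1 × 2 = 2 — holds.
4. min(17, 1, 2) = 1 — holds.
5. a6 + a3 + a4 = 10 + 17 + 1 = 28 — holds.
6. a3 + a6 = 27; 27 mod 4 = 3 — holds.
7. a6 × a3 = 10 × 17 = 170 — holds.
8. a2 + a3 = 2 + 17 = 19; 19 < 20 — holds.
9. a6 − a4 = 10 − 1 = 9 — holds.

No violations.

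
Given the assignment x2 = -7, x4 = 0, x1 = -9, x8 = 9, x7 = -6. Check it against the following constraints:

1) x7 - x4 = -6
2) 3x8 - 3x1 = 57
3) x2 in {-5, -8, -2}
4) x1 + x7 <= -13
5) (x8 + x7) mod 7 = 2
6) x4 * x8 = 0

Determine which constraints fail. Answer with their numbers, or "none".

1) x7 - x4 = -6 - 0 = -6 — satisfied.
2) 3x8 - 3x1 = 3(9) - 3(-9) = 54, not 57 — violated.
3) x2 = -7 is not in {-5, -8, -2} — violated.
4) x1 + x7 = -9 + (-6) = -15; -15 ≤ -13 — satisfied.
5) x8 + x7 = 3; 3 mod 7 = 3, not 2 — violated.
6) x4 * x8 = 0 * 9 = 0 — satisfied.

No — constraints 2, 3, 5 are not satisfied.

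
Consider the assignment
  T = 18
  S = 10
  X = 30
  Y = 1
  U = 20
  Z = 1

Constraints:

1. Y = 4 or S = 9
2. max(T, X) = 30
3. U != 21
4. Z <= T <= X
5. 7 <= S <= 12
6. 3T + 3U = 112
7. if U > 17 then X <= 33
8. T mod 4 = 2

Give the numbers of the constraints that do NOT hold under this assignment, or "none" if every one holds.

Constraints 1 and 6 are violated.

1. Y = 1 ≠ 4 and S = 10 ≠ 9; both disjuncts false  ✗
2. max(18, 30) = 30  ✓
3. U = 20, and 20 ≠ 21  ✓
4. values 1 <= 18 <= 30  ✓
5. S = 10 lies in [7, 12]  ✓
6. 3T + 3U = 3(18) + 3(20) = 114, not 112  ✗
7. U = 20 > 17, so we need X ≤ 33; X = 30 ≤ 33  ✓
8. 18 mod 4 = 2  ✓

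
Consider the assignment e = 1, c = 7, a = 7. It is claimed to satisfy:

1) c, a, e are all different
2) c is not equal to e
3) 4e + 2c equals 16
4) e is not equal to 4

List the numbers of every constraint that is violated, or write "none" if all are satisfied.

1) c = a = 7, not all different  false
2) c = 7, e = 1; distinct  true
3) 4e + 2c = 4(1) + 2(7) = 18, not 16  false
4) e = 1, and 1 ≠ 4  true

The assignment fails constraints 1 and 3.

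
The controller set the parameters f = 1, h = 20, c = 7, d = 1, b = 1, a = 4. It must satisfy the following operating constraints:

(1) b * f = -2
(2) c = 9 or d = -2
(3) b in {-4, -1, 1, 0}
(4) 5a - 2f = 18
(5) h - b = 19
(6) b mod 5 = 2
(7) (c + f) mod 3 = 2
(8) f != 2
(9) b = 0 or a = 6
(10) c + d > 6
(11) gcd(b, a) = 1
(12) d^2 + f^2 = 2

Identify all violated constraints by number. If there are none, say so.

Violated: 1, 2, 6, and 9.

(1) b * f = 1 * 1 = 1, not -2  FAIL
(2) c = 7 ≠ 9 and d = 1 ≠ -2; both disjuncts false  FAIL
(3) b = 1 is in {-4, -1, 1, 0}  OK
(4) 5a - 2f = 5(4) - 2(1) = 18  OK
(5) h - b = 20 - 1 = 19  OK
(6) 1 mod 5 = 1, not 2  FAIL
(7) c + f = 8; 8 mod 3 = 2  OK
(8) f = 1, and 1 ≠ 2  OK
(9) b = 1 ≠ 0 and a = 4 ≠ 6; both disjuncts false  FAIL
(10) c + d = 7 + 1 = 8; 8 > 6  OK
(11) gcd(1, 4) = 1  OK
(12) d^2 + f^2 = 1^2 + 1^2 = 1 + 1 = 2  OK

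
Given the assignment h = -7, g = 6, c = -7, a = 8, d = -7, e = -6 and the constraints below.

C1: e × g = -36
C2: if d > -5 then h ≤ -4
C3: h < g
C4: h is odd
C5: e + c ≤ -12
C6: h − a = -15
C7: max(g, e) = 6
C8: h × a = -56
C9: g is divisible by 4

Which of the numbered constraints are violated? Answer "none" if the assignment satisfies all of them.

Constraint 9 does not hold.

C1: e × g = -6 × 6 = -36 — holds.
C2: d = -7, not > -5; antecedent false, conditional vacuously true — holds.
C3: h = -7, g = 6; -7 < 6 — holds.
C4: h = -7 is odd — holds.
C5: e + c = -6 + (-7) = -13; -13 ≤ -12 — holds.
C6: h − a = -7 − 8 = -15 — holds.
C7: max(6, -6) = 6 — holds.
C8: h × a = -7 × 8 = -56 — holds.
C9: 6 = 4×1 + 2, so 4 does not divide 6 — does not hold.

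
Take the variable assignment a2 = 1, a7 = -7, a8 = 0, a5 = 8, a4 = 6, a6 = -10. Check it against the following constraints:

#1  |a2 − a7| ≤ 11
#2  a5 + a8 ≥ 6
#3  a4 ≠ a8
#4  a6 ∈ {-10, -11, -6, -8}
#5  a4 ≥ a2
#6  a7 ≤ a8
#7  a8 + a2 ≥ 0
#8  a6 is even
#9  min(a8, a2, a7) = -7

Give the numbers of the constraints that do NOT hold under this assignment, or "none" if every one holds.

None — every constraint holds.

#1 |1 − (-7)| = 8; 8 ≤ 11  OK
#2 a5 + a8 = 8 + 0 = 8; 8 ≥ 6  OK
#3 a4 = 6, a8 = 0; distinct  OK
#4 a6 = -10 is in {-10, -11, -6, -8}  OK
#5 a4 = 6, a2 = 1; 6 ≥ 1  OK
#6 a7 = -7, a8 = 0; -7 ≤ 0  OK
#7 a8 + a2 = 0 + 1 = 1; 1 ≥ 0  OK
#8 a6 = -10 is even  OK
#9 min(0, 1, -7) = -7  OK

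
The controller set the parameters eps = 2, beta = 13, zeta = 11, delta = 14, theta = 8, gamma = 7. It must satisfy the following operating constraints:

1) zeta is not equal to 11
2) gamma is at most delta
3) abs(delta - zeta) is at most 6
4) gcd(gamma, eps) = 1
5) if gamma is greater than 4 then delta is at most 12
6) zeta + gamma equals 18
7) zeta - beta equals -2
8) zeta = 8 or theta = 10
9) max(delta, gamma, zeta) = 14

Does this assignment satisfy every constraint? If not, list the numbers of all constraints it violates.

1) zeta = 11, but 11 is required to differ — violated.
2) gamma = 7, delta = 14; 7 ≤ 14 — OK.
3) abs(14 - 11) = 3; 3 ≤ 6 — OK.
4) gcd(7, 2) = 1 — OK.
5) gamma = 7 > 4, so we need delta ≤ 12; but delta = 14 > 12 — violated.
6) zeta + gamma = 11 + 7 = 18 — OK.
7) zeta - beta = 11 - 13 = -2 — OK.
8) zeta = 11 ≠ 8 and theta = 8 ≠ 10; both disjuncts false — violated.
9) max(14, 7, 11) = 14 — OK.

Constraints 1, 5, and 8 do not hold.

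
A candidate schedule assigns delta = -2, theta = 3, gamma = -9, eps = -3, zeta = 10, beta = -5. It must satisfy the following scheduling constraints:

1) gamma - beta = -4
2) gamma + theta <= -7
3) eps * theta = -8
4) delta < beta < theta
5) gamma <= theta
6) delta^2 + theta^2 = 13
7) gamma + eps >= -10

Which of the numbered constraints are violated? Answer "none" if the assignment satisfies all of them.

1) gamma - beta = -9 - (-5) = -4 — holds.
2) gamma + theta = -9 + 3 = -6; -6 > -7, bound -7 not met — does not hold.
3) eps * theta = -3 * 3 = -9, not -8 — does not hold.
4) values -2, -5, 3; delta = -2 is not < beta = -5 — does not hold.
5) gamma = -9, theta = 3; -9 ≤ 3 — holds.
6) delta^2 + theta^2 = (-2)^2 + 3^2 = 4 + 9 = 13 — holds.
7) gamma + eps = -9 + (-3) = -12; -12 < -10, bound -10 not met — does not hold.

Constraints 2, 3, 4, and 7 do not hold.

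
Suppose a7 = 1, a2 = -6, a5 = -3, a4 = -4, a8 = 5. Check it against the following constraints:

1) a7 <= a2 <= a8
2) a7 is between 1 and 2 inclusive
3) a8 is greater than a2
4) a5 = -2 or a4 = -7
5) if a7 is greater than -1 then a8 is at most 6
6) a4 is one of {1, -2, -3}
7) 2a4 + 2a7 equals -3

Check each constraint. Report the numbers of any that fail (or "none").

1) values 1, -6, 5; a7 = 1 is not <= a2 = -6 — fails.
2) a7 = 1 lies in [1, 2] — holds.
3) a8 = 5, a2 = -6; 5 > -6 — holds.
4) a5 = -3 ≠ -2 and a4 = -4 ≠ -7; both disjuncts false — fails.
5) a7 = 1 > -1, so we need a8 ≤ 6; a8 = 5 ≤ 6 — holds.
6) a4 = -4 is not in {1, -2, -3} — fails.
7) 2a4 + 2a7 = 2(-4) + 2(1) = -6, not -3 — fails.

Violated: 1, 4, 6, 7.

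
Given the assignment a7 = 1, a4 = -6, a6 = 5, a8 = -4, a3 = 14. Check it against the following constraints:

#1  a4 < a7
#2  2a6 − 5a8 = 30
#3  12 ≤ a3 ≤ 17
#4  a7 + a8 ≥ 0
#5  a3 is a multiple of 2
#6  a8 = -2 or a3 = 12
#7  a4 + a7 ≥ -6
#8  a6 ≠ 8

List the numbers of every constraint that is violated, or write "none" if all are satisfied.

#1 a4 = -6, a7 = 1; -6 < 1 — OK.
#2 2a6 − 5a8 = 2(5) − 5(-4) = 30 — OK.
#3 a3 = 14 lies in [12, 17] — OK.
#4 a7 + a8 = 1 + (-4) = -3; -3 < 0, bound 0 not met — violated.
#5 14 / 2 = 7, so 2 divides 14 — OK.
#6 a8 = -4 ≠ -2 and a3 = 14 ≠ 12; both disjuncts false — violated.
#7 a4 + a7 = -6 + 1 = -5; -5 ≥ -6 — OK.
#8 a6 = 5, and 5 ≠ 8 — OK.

No — constraints 4 and 6 are not satisfied.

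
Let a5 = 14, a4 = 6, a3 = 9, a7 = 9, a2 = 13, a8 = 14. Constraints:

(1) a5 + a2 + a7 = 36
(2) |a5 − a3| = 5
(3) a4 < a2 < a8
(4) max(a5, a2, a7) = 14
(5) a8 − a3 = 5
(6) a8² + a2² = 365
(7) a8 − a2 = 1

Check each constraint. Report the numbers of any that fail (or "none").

The assignment satisfies every constraint.

(1) a5 + a2 + a7 = 14 + 13 + 9 = 36  ✓
(2) |14 − 9| = 5  ✓
(3) values 6 < 13 < 14  ✓
(4) max(14, 13, 9) = 14  ✓
(5) a8 − a3 = 14 − 9 = 5  ✓
(6) a8² + a2² = 14² + 13² = 196 + 169 = 365  ✓
(7) a8 − a2 = 14 − 13 = 1  ✓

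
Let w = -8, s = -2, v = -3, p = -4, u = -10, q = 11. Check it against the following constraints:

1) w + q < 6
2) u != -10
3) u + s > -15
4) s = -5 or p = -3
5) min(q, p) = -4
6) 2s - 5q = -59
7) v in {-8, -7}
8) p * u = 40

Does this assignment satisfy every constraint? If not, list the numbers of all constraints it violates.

1) w + q = -8 + 11 = 3; 3 < 6 — holds.
2) u = -10, but -10 is required to differ — does not hold.
3) u + s = -10 + (-2) = -12; -12 > -15 — holds.
4) s = -2 ≠ -5 and p = -4 ≠ -3; both disjuncts false — does not hold.
5) min(11, -4) = -4 — holds.
6) 2s - 5q = 2(-2) - 5(11) = -59 — holds.
7) v = -3 is not in {-8, -7} — does not hold.
8) p * u = -4 * (-10) = 40 — holds.

Constraints 2, 4, 7 are violated.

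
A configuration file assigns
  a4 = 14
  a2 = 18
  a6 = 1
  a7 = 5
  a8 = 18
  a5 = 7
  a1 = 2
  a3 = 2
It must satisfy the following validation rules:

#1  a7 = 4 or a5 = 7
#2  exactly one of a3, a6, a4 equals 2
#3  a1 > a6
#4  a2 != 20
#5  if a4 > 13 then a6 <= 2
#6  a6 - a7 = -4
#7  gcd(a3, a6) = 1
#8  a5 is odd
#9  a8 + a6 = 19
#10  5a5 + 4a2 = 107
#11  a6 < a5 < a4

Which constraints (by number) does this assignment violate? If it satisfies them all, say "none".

None — every constraint holds.

#1 a7 = 5 ≠ 4, but a5 = 7 = 7 (second disjunct) — satisfied.
#2 a3=2, a6=1, a4=14; 1 of them equals 2 — satisfied.
#3 a1 = 2, a6 = 1; 2 > 1 — satisfied.
#4 a2 = 18, and 18 ≠ 20 — satisfied.
#5 a4 = 14 > 13, so we need a6 ≤ 2; a6 = 1 ≤ 2 — satisfied.
#6 a6 - a7 = 1 - 5 = -4 — satisfied.
#7 gcd(2, 1) = 1 — satisfied.
#8 a5 = 7 is odd — satisfied.
#9 a8 + a6 = 18 + 1 = 19 — satisfied.
#10 5a5 + 4a2 = 5(7) + 4(18) = 107 — satisfied.
#11 values 1 < 7 < 14 — satisfied.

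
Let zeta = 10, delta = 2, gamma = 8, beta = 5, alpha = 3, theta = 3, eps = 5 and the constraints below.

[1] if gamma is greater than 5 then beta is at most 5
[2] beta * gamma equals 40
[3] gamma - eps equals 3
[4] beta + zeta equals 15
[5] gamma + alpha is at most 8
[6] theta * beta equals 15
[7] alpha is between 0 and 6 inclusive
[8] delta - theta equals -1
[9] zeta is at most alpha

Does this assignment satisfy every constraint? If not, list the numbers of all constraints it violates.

The assignment fails constraints 5 and 9.

[1] gamma = 8 > 5, so we need beta ≤ 5; beta = 5 ≤ 5 — OK.
[2] beta * gamma = 5 * 8 = 40 — OK.
[3] gamma - eps = 8 - 5 = 3 — OK.
[4] beta + zeta = 5 + 10 = 15 — OK.
[5] gamma + alpha = 8 + 3 = 11; 11 > 8, bound 8 not met — violated.
[6] theta * beta = 3 * 5 = 15 — OK.
[7] alpha = 3 lies in [0, 6] — OK.
[8] delta - theta = 2 - 3 = -1 — OK.
[9] zeta = 10, alpha = 3; 10 > 3 (want ≤) — violated.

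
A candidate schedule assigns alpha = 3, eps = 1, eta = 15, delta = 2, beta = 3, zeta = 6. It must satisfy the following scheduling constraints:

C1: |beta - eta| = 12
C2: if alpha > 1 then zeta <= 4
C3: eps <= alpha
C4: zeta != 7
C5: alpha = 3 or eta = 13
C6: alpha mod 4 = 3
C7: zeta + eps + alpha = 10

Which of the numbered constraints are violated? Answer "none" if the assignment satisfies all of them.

C1: |3 - 15| = 12 — holds.
C2: alpha = 3 > 1, so we need zeta ≤ 4; but zeta = 6 > 4 — does not hold.
C3: eps = 1, alpha = 3; 1 ≤ 3 — holds.
C4: zeta = 6, and 6 ≠ 7 — holds.
C5: alpha = 3 = 3 (first disjunct) — holds.
C6: 3 mod 4 = 3 — holds.
C7: zeta + eps + alpha = 6 + 1 + 3 = 10 — holds.

The assignment fails constraint 2.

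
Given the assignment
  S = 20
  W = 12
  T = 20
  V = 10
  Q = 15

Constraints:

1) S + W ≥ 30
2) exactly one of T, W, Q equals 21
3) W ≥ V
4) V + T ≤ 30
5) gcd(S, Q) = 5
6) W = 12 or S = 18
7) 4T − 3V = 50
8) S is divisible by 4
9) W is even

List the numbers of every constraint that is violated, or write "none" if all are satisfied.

1) S + W = 20 + 12 = 32; 32 ≥ 30  yes
2) T=20, W=12, Q=15; 0 of them equal 21, not exactly one  no
3) W = 12, V = 10; 12 ≥ 10  yes
4) V + T = 10 + 20 = 30; 30 ≤ 30  yes
5) gcd(20, 15) = 5  yes
6) W = 12 = 12 (first disjunct)  yes
7) 4T − 3V = 4(20) − 3(10) = 50  yes
8) 20 / 4 = 5, so 4 divides 20  yes
9) W = 12 is even  yes

Constraint 2 is violated.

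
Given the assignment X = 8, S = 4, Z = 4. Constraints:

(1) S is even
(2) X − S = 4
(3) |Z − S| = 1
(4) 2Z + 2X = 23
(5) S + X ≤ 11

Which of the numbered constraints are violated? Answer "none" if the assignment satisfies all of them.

Violated: 3, 4, and 5.

(1) S = 4 is even  OK
(2) X − S = 8 − 4 = 4  OK
(3) |4 − 4| = 0, not 1  FAIL
(4) 2Z + 2X = 2(4) + 2(8) = 24, not 23  FAIL
(5) S + X = 4 + 8 = 12; 12 > 11, bound 11 not met  FAIL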